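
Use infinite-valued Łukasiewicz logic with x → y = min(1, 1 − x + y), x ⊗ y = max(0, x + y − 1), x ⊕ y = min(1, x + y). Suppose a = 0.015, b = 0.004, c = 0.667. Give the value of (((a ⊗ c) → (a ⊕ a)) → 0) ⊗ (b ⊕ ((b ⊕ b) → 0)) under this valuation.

0.000

a ⊗ c = max(0, 0.015 + 0.667 − 1) = max(0, -0.318) = 0.000
a ⊕ a = min(1, 0.015 + 0.015) = min(1, 0.030) = 0.030
(a ⊗ c) → (a ⊕ a) = min(1, 1 − 0.000 + 0.030) = min(1, 1.030) = 1.000
((a ⊗ c) → (a ⊕ a)) → 0 = min(1, 1 − 1.000 + 0.000) = min(1, 0.000) = 0.000
b ⊕ b = min(1, 0.004 + 0.004) = min(1, 0.008) = 0.008
(b ⊕ b) → 0 = min(1, 1 − 0.008 + 0.000) = min(1, 0.992) = 0.992
b ⊕ ((b ⊕ b) → 0) = min(1, 0.004 + 0.992) = min(1, 0.996) = 0.996
(((a ⊗ c) → (a ⊕ a)) → 0) ⊗ (b ⊕ ((b ⊕ b) → 0)) = max(0, 0.000 + 0.996 − 1) = max(0, -0.004) = 0.000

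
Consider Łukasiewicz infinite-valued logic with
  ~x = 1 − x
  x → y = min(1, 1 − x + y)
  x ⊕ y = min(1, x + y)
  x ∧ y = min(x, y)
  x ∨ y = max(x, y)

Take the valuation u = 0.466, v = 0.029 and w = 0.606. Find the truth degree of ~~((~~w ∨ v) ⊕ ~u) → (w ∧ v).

0.029

~w = 1 − 0.606 = 0.394
~~w = 1 − 0.394 = 0.606
~~w ∨ v = max(0.606, 0.029) = 0.606
~u = 1 − 0.466 = 0.534
(~~w ∨ v) ⊕ ~u = min(1, 0.606 + 0.534) = min(1, 1.140) = 1.000
~((~~w ∨ v) ⊕ ~u) = 1 − 1.000 = 0.000
~~((~~w ∨ v) ⊕ ~u) = 1 − 0.000 = 1.000
w ∧ v = min(0.606, 0.029) = 0.029
~~((~~w ∨ v) ⊕ ~u) → (w ∧ v) = min(1, 1 − 1.000 + 0.029) = min(1, 0.029) = 0.029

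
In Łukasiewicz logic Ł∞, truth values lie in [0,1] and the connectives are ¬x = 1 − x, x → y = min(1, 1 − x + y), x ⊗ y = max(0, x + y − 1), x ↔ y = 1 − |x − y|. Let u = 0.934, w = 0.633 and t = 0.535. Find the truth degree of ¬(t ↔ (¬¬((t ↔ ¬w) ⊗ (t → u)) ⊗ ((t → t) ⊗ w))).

¬w = 1 − 0.633 = 0.367
t ↔ ¬w = 1 − |0.535 − 0.367| = 1 − 0.168 = 0.832
t → u = min(1, 1 − 0.535 + 0.934) = min(1, 1.399) = 1.000
(t ↔ ¬w) ⊗ (t → u) = max(0, 0.832 + 1.000 − 1) = max(0, 0.832) = 0.832
¬((t ↔ ¬w) ⊗ (t → u)) = 1 − 0.832 = 0.168
¬¬((t ↔ ¬w) ⊗ (t → u)) = 1 − 0.168 = 0.832
t → t = min(1, 1 − 0.535 + 0.535) = min(1, 1.000) = 1.000
(t → t) ⊗ w = max(0, 1.000 + 0.633 − 1) = max(0, 0.633) = 0.633
¬¬((t ↔ ¬w) ⊗ (t → u)) ⊗ ((t → t) ⊗ w) = max(0, 0.832 + 0.633 − 1) = max(0, 0.465) = 0.465
t ↔ (¬¬((t ↔ ¬w) ⊗ (t → u)) ⊗ ((t → t) ⊗ w)) = 1 − |0.535 − 0.465| = 1 − 0.070 = 0.930
¬(t ↔ (¬¬((t ↔ ¬w) ⊗ (t → u)) ⊗ ((t → t) ⊗ w))) = 1 − 0.930 = 0.070

0.070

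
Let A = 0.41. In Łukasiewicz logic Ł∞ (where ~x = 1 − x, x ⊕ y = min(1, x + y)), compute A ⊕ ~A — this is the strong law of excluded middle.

1.00

~A = 1 − 0.41 = 0.59
A ⊕ ~A = min(1, 0.41 + 0.59) = min(1, 1.00) = 1.00
(As expected: always 1 in Ł∞ since a ⊕ (1−a) = 1.)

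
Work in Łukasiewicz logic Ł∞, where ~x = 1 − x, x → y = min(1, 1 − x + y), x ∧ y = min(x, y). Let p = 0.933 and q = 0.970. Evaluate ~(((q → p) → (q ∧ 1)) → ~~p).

q → p = min(1, 1 − 0.970 + 0.933) = min(1, 0.963) = 0.963
q ∧ 1 = min(0.970, 1.000) = 0.970
(q → p) → (q ∧ 1) = min(1, 1 − 0.963 + 0.970) = min(1, 1.007) = 1.000
~p = 1 − 0.933 = 0.067
~~p = 1 − 0.067 = 0.933
((q → p) → (q ∧ 1)) → ~~p = min(1, 1 − 1.000 + 0.933) = min(1, 0.933) = 0.933
~(((q → p) → (q ∧ 1)) → ~~p) = 1 − 0.933 = 0.067

0.067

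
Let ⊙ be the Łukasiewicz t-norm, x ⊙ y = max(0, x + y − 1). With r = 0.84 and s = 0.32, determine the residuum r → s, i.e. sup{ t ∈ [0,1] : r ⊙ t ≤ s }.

The residuum of the Łukasiewicz t-norm gives the supremum: min(1, 1 − 0.84 + 0.32).
1 − 0.84 + 0.32 = 0.48, so t = min(1, 0.48) = 0.48.
Check: 0.84 ⊙ 0.48 = max(0, 0.32) = 0.32 ≤ 0.32.

0.48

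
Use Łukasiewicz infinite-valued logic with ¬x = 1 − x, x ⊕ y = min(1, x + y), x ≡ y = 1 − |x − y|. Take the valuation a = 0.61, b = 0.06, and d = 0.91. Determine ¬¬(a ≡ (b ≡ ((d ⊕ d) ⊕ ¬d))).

d ⊕ d = min(1, 0.91 + 0.91) = min(1, 1.82) = 1.00
¬d = 1 − 0.91 = 0.09
(d ⊕ d) ⊕ ¬d = min(1, 1.00 + 0.09) = min(1, 1.09) = 1.00
b ≡ ((d ⊕ d) ⊕ ¬d) = 1 − |0.06 − 1.00| = 1 − 0.94 = 0.06
a ≡ (b ≡ ((d ⊕ d) ⊕ ¬d)) = 1 − |0.61 − 0.06| = 1 − 0.55 = 0.45
¬(a ≡ (b ≡ ((d ⊕ d) ⊕ ¬d))) = 1 − 0.45 = 0.55
¬¬(a ≡ (b ≡ ((d ⊕ d) ⊕ ¬d))) = 1 − 0.55 = 0.45

0.45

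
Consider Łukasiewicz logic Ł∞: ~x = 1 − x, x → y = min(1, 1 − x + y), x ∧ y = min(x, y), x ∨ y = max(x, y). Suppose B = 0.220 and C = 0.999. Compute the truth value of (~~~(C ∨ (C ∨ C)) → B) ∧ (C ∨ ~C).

C ∨ C = max(0.999, 0.999) = 0.999
C ∨ (C ∨ C) = max(0.999, 0.999) = 0.999
~(C ∨ (C ∨ C)) = 1 − 0.999 = 0.001
~~(C ∨ (C ∨ C)) = 1 − 0.001 = 0.999
~~~(C ∨ (C ∨ C)) = 1 − 0.999 = 0.001
~~~(C ∨ (C ∨ C)) → B = min(1, 1 − 0.001 + 0.220) = min(1, 1.219) = 1.000
~C = 1 − 0.999 = 0.001
C ∨ ~C = max(0.999, 0.001) = 0.999
(~~~(C ∨ (C ∨ C)) → B) ∧ (C ∨ ~C) = min(1.000, 0.999) = 0.999

0.999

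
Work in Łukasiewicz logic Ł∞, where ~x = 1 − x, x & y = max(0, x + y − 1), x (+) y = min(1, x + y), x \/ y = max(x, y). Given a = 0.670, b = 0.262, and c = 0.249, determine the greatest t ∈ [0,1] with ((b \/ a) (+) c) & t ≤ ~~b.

0.343

b \/ a = max(0.262, 0.670) = 0.670
(b \/ a) (+) c = min(1, 0.670 + 0.249) = min(1, 0.919) = 0.919
So the left factor is (b \/ a) (+) c = 0.919.
~b = 1 − 0.262 = 0.738
~~b = 1 − 0.738 = 0.262
So the right-hand bound is ~~b = 0.262.
The residuum of the Łukasiewicz t-norm gives the supremum: min(1, 1 − 0.919 + 0.262).
1 − 0.919 + 0.262 = 0.343, so t = min(1, 0.343) = 0.343.
Check: 0.919 & 0.343 = max(0, 0.262) = 0.262 ≤ 0.262.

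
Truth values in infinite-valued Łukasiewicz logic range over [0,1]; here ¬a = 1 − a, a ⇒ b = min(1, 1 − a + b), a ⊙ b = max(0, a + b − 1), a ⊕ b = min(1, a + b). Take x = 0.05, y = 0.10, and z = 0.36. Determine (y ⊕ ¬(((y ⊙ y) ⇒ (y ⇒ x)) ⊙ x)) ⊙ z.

y ⊙ y = max(0, 0.10 + 0.10 − 1) = max(0, -0.80) = 0.00
y ⇒ x = min(1, 1 − 0.10 + 0.05) = min(1, 0.95) = 0.95
(y ⊙ y) ⇒ (y ⇒ x) = min(1, 1 − 0.00 + 0.95) = min(1, 1.95) = 1.00
((y ⊙ y) ⇒ (y ⇒ x)) ⊙ x = max(0, 1.00 + 0.05 − 1) = max(0, 0.05) = 0.05
¬(((y ⊙ y) ⇒ (y ⇒ x)) ⊙ x) = 1 − 0.05 = 0.95
y ⊕ ¬(((y ⊙ y) ⇒ (y ⇒ x)) ⊙ x) = min(1, 0.10 + 0.95) = min(1, 1.05) = 1.00
(y ⊕ ¬(((y ⊙ y) ⇒ (y ⇒ x)) ⊙ x)) ⊙ z = max(0, 1.00 + 0.36 − 1) = max(0, 0.36) = 0.36

0.36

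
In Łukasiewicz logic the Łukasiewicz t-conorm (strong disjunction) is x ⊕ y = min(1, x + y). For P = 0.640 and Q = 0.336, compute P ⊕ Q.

P ⊕ Q = min(1, 0.640 + 0.336) = min(1, 0.976) = 0.976
For comparison, the Gödel t-conorm max(x, y) would give 0.640.

0.976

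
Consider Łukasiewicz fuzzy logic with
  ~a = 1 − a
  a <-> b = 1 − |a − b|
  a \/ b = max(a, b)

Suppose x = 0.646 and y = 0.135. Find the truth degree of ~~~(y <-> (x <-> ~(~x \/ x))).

0.573

~x = 1 − 0.646 = 0.354
~x \/ x = max(0.354, 0.646) = 0.646
~(~x \/ x) = 1 − 0.646 = 0.354
x <-> ~(~x \/ x) = 1 − |0.646 − 0.354| = 1 − 0.292 = 0.708
y <-> (x <-> ~(~x \/ x)) = 1 − |0.135 − 0.708| = 1 − 0.573 = 0.427
~(y <-> (x <-> ~(~x \/ x))) = 1 − 0.427 = 0.573
~~(y <-> (x <-> ~(~x \/ x))) = 1 − 0.573 = 0.427
~~~(y <-> (x <-> ~(~x \/ x))) = 1 − 0.427 = 0.573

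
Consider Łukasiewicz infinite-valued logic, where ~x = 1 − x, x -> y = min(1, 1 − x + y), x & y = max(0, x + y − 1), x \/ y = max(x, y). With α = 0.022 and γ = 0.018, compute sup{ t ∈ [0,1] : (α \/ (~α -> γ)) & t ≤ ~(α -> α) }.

0.960

~α = 1 − 0.022 = 0.978
~α -> γ = min(1, 1 − 0.978 + 0.018) = min(1, 0.040) = 0.040
α \/ (~α -> γ) = max(0.022, 0.040) = 0.040
So the left factor is α \/ (~α -> γ) = 0.040.
α -> α = min(1, 1 − 0.022 + 0.022) = min(1, 1.000) = 1.000
~(α -> α) = 1 − 1.000 = 0.000
So the right-hand bound is ~(α -> α) = 0.000.
The residuum of the Łukasiewicz t-norm gives the supremum: min(1, 1 − 0.040 + 0.000).
1 − 0.040 + 0.000 = 0.960, so t = min(1, 0.960) = 0.960.
Check: 0.040 & 0.960 = max(0, 0.000) = 0.000 ≤ 0.000.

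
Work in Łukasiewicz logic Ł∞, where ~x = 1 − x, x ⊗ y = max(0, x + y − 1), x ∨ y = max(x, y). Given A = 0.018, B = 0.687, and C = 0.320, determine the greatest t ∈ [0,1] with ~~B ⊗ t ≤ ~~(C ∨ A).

0.633

~B = 1 − 0.687 = 0.313
~~B = 1 − 0.313 = 0.687
So the left factor is ~~B = 0.687.
C ∨ A = max(0.320, 0.018) = 0.320
~(C ∨ A) = 1 − 0.320 = 0.680
~~(C ∨ A) = 1 − 0.680 = 0.320
So the right-hand bound is ~~(C ∨ A) = 0.320.
The residuum of the Łukasiewicz t-norm gives the supremum: min(1, 1 − 0.687 + 0.320).
1 − 0.687 + 0.320 = 0.633, so t = min(1, 0.633) = 0.633.
Check: 0.687 ⊗ 0.633 = max(0, 0.320) = 0.320 ≤ 0.320.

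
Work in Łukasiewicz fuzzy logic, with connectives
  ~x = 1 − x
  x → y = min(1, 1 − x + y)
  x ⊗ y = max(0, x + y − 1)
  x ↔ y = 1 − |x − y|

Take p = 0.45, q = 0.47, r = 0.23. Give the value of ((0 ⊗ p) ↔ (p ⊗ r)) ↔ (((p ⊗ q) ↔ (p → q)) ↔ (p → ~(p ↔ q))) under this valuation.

0 ⊗ p = max(0, 0.00 + 0.45 − 1) = max(0, -0.55) = 0.00
p ⊗ r = max(0, 0.45 + 0.23 − 1) = max(0, -0.32) = 0.00
(0 ⊗ p) ↔ (p ⊗ r) = 1 − |0.00 − 0.00| = 1 − 0.00 = 1.00
p ⊗ q = max(0, 0.45 + 0.47 − 1) = max(0, -0.08) = 0.00
p → q = min(1, 1 − 0.45 + 0.47) = min(1, 1.02) = 1.00
(p ⊗ q) ↔ (p → q) = 1 − |0.00 − 1.00| = 1 − 1.00 = 0.00
p ↔ q = 1 − |0.45 − 0.47| = 1 − 0.02 = 0.98
~(p ↔ q) = 1 − 0.98 = 0.02
p → ~(p ↔ q) = min(1, 1 − 0.45 + 0.02) = min(1, 0.57) = 0.57
((p ⊗ q) ↔ (p → q)) ↔ (p → ~(p ↔ q)) = 1 − |0.00 − 0.57| = 1 − 0.57 = 0.43
((0 ⊗ p) ↔ (p ⊗ r)) ↔ (((p ⊗ q) ↔ (p → q)) ↔ (p → ~(p ↔ q))) = 1 − |1.00 − 0.43| = 1 − 0.57 = 0.43

0.43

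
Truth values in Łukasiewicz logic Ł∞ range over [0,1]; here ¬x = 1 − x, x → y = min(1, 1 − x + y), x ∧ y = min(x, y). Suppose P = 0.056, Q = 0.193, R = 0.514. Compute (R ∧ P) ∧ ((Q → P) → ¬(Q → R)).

0.056

R ∧ P = min(0.514, 0.056) = 0.056
Q → P = min(1, 1 − 0.193 + 0.056) = min(1, 0.863) = 0.863
Q → R = min(1, 1 − 0.193 + 0.514) = min(1, 1.321) = 1.000
¬(Q → R) = 1 − 1.000 = 0.000
(Q → P) → ¬(Q → R) = min(1, 1 − 0.863 + 0.000) = min(1, 0.137) = 0.137
(R ∧ P) ∧ ((Q → P) → ¬(Q → R)) = min(0.056, 0.137) = 0.056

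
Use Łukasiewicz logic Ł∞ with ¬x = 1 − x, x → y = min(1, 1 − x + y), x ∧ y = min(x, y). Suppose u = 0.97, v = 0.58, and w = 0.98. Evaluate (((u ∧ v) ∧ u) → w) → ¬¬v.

0.58

u ∧ v = min(0.97, 0.58) = 0.58
(u ∧ v) ∧ u = min(0.58, 0.97) = 0.58
((u ∧ v) ∧ u) → w = min(1, 1 − 0.58 + 0.98) = min(1, 1.40) = 1.00
¬v = 1 − 0.58 = 0.42
¬¬v = 1 − 0.42 = 0.58
(((u ∧ v) ∧ u) → w) → ¬¬v = min(1, 1 − 1.00 + 0.58) = min(1, 0.58) = 0.58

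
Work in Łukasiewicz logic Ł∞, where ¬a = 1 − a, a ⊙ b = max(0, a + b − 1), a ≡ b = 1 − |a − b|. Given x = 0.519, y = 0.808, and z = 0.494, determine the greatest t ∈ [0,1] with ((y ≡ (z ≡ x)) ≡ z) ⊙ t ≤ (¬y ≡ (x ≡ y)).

0.820

z ≡ x = 1 − |0.494 − 0.519| = 1 − 0.025 = 0.975
y ≡ (z ≡ x) = 1 − |0.808 − 0.975| = 1 − 0.167 = 0.833
(y ≡ (z ≡ x)) ≡ z = 1 − |0.833 − 0.494| = 1 − 0.339 = 0.661
So the left factor is (y ≡ (z ≡ x)) ≡ z = 0.661.
¬y = 1 − 0.808 = 0.192
x ≡ y = 1 − |0.519 − 0.808| = 1 − 0.289 = 0.711
¬y ≡ (x ≡ y) = 1 − |0.192 − 0.711| = 1 − 0.519 = 0.481
So the right-hand bound is ¬y ≡ (x ≡ y) = 0.481.
The residuum of the Łukasiewicz t-norm gives the supremum: min(1, 1 − 0.661 + 0.481).
1 − 0.661 + 0.481 = 0.820, so t = min(1, 0.820) = 0.820.
Check: 0.661 ⊙ 0.820 = max(0, 0.481) = 0.481 ≤ 0.481.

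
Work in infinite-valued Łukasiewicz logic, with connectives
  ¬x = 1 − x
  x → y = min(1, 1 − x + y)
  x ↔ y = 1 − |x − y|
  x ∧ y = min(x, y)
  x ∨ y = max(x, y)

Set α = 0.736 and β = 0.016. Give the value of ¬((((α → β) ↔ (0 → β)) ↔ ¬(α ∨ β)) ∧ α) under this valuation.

α → β = min(1, 1 − 0.736 + 0.016) = min(1, 0.280) = 0.280
0 → β = min(1, 1 − 0.000 + 0.016) = min(1, 1.016) = 1.000
(α → β) ↔ (0 → β) = 1 − |0.280 − 1.000| = 1 − 0.720 = 0.280
α ∨ β = max(0.736, 0.016) = 0.736
¬(α ∨ β) = 1 − 0.736 = 0.264
((α → β) ↔ (0 → β)) ↔ ¬(α ∨ β) = 1 − |0.280 − 0.264| = 1 − 0.016 = 0.984
(((α → β) ↔ (0 → β)) ↔ ¬(α ∨ β)) ∧ α = min(0.984, 0.736) = 0.736
¬((((α → β) ↔ (0 → β)) ↔ ¬(α ∨ β)) ∧ α) = 1 − 0.736 = 0.264

0.264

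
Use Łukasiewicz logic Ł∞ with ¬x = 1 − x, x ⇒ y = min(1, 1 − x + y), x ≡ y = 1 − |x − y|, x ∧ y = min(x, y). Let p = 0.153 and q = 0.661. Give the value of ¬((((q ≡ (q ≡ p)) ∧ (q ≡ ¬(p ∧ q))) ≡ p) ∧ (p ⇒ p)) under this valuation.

q ≡ p = 1 − |0.661 − 0.153| = 1 − 0.508 = 0.492
q ≡ (q ≡ p) = 1 − |0.661 − 0.492| = 1 − 0.169 = 0.831
p ∧ q = min(0.153, 0.661) = 0.153
¬(p ∧ q) = 1 − 0.153 = 0.847
q ≡ ¬(p ∧ q) = 1 − |0.661 − 0.847| = 1 − 0.186 = 0.814
(q ≡ (q ≡ p)) ∧ (q ≡ ¬(p ∧ q)) = min(0.831, 0.814) = 0.814
((q ≡ (q ≡ p)) ∧ (q ≡ ¬(p ∧ q))) ≡ p = 1 − |0.814 − 0.153| = 1 − 0.661 = 0.339
p ⇒ p = min(1, 1 − 0.153 + 0.153) = min(1, 1.000) = 1.000
(((q ≡ (q ≡ p)) ∧ (q ≡ ¬(p ∧ q))) ≡ p) ∧ (p ⇒ p) = min(0.339, 1.000) = 0.339
¬((((q ≡ (q ≡ p)) ∧ (q ≡ ¬(p ∧ q))) ≡ p) ∧ (p ⇒ p)) = 1 − 0.339 = 0.661

0.661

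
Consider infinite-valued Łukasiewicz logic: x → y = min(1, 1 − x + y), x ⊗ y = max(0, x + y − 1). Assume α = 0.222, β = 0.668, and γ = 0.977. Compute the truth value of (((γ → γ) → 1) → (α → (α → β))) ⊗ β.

γ → γ = min(1, 1 − 0.977 + 0.977) = min(1, 1.000) = 1.000
(γ → γ) → 1 = min(1, 1 − 1.000 + 1.000) = min(1, 1.000) = 1.000
α → β = min(1, 1 − 0.222 + 0.668) = min(1, 1.446) = 1.000
α → (α → β) = min(1, 1 − 0.222 + 1.000) = min(1, 1.778) = 1.000
((γ → γ) → 1) → (α → (α → β)) = min(1, 1 − 1.000 + 1.000) = min(1, 1.000) = 1.000
(((γ → γ) → 1) → (α → (α → β))) ⊗ β = max(0, 1.000 + 0.668 − 1) = max(0, 0.668) = 0.668

0.668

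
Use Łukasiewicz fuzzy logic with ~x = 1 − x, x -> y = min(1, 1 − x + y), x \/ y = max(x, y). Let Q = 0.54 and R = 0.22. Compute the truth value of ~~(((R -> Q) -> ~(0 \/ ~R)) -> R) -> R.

0.22

R -> Q = min(1, 1 − 0.22 + 0.54) = min(1, 1.32) = 1.00
~R = 1 − 0.22 = 0.78
0 \/ ~R = max(0.00, 0.78) = 0.78
~(0 \/ ~R) = 1 − 0.78 = 0.22
(R -> Q) -> ~(0 \/ ~R) = min(1, 1 − 1.00 + 0.22) = min(1, 0.22) = 0.22
((R -> Q) -> ~(0 \/ ~R)) -> R = min(1, 1 − 0.22 + 0.22) = min(1, 1.00) = 1.00
~(((R -> Q) -> ~(0 \/ ~R)) -> R) = 1 − 1.00 = 0.00
~~(((R -> Q) -> ~(0 \/ ~R)) -> R) = 1 − 0.00 = 1.00
~~(((R -> Q) -> ~(0 \/ ~R)) -> R) -> R = min(1, 1 − 1.00 + 0.22) = min(1, 0.22) = 0.22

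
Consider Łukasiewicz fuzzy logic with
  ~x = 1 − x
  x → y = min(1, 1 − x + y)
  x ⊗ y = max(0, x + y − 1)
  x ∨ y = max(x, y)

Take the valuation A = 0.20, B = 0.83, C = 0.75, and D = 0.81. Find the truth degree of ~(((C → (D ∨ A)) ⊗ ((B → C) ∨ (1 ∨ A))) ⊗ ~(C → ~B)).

D ∨ A = max(0.81, 0.20) = 0.81
C → (D ∨ A) = min(1, 1 − 0.75 + 0.81) = min(1, 1.06) = 1.00
B → C = min(1, 1 − 0.83 + 0.75) = min(1, 0.92) = 0.92
1 ∨ A = max(1.00, 0.20) = 1.00
(B → C) ∨ (1 ∨ A) = max(0.92, 1.00) = 1.00
(C → (D ∨ A)) ⊗ ((B → C) ∨ (1 ∨ A)) = max(0, 1.00 + 1.00 − 1) = max(0, 1.00) = 1.00
~B = 1 − 0.83 = 0.17
C → ~B = min(1, 1 − 0.75 + 0.17) = min(1, 0.42) = 0.42
~(C → ~B) = 1 − 0.42 = 0.58
((C → (D ∨ A)) ⊗ ((B → C) ∨ (1 ∨ A))) ⊗ ~(C → ~B) = max(0, 1.00 + 0.58 − 1) = max(0, 0.58) = 0.58
~(((C → (D ∨ A)) ⊗ ((B → C) ∨ (1 ∨ A))) ⊗ ~(C → ~B)) = 1 − 0.58 = 0.42

0.42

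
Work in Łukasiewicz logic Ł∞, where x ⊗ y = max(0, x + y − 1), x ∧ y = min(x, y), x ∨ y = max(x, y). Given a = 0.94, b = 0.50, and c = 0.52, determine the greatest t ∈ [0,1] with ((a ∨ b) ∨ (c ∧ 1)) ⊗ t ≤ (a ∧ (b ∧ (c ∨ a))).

0.56

a ∨ b = max(0.94, 0.50) = 0.94
c ∧ 1 = min(0.52, 1.00) = 0.52
(a ∨ b) ∨ (c ∧ 1) = max(0.94, 0.52) = 0.94
So the left factor is (a ∨ b) ∨ (c ∧ 1) = 0.94.
c ∨ a = max(0.52, 0.94) = 0.94
b ∧ (c ∨ a) = min(0.50, 0.94) = 0.50
a ∧ (b ∧ (c ∨ a)) = min(0.94, 0.50) = 0.50
So the right-hand bound is a ∧ (b ∧ (c ∨ a)) = 0.50.
The residuum of the Łukasiewicz t-norm gives the supremum: min(1, 1 − 0.94 + 0.50).
1 − 0.94 + 0.50 = 0.56, so t = min(1, 0.56) = 0.56.
Check: 0.94 ⊗ 0.56 = max(0, 0.50) = 0.50 ≤ 0.50.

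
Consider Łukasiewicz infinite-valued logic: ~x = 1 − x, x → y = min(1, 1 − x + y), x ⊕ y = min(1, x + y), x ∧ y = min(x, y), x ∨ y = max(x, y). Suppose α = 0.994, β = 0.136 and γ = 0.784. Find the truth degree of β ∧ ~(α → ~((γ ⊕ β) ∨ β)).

γ ⊕ β = min(1, 0.784 + 0.136) = min(1, 0.920) = 0.920
(γ ⊕ β) ∨ β = max(0.920, 0.136) = 0.920
~((γ ⊕ β) ∨ β) = 1 − 0.920 = 0.080
α → ~((γ ⊕ β) ∨ β) = min(1, 1 − 0.994 + 0.080) = min(1, 0.086) = 0.086
~(α → ~((γ ⊕ β) ∨ β)) = 1 − 0.086 = 0.914
β ∧ ~(α → ~((γ ⊕ β) ∨ β)) = min(0.136, 0.914) = 0.136

0.136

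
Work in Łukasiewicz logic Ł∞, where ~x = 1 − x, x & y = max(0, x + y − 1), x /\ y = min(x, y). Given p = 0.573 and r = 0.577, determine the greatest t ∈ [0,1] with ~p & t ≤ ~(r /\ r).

~p = 1 − 0.573 = 0.427
So the left factor is ~p = 0.427.
r /\ r = min(0.577, 0.577) = 0.577
~(r /\ r) = 1 − 0.577 = 0.423
So the right-hand bound is ~(r /\ r) = 0.423.
The residuum of the Łukasiewicz t-norm gives the supremum: min(1, 1 − 0.427 + 0.423).
1 − 0.427 + 0.423 = 0.996, so t = min(1, 0.996) = 0.996.
Check: 0.427 & 0.996 = max(0, 0.423) = 0.423 ≤ 0.423.

0.996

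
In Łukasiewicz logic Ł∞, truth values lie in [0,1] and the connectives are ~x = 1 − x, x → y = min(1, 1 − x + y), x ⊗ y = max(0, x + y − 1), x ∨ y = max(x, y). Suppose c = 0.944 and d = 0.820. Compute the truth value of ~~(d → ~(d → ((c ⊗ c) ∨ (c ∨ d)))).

c ⊗ c = max(0, 0.944 + 0.944 − 1) = max(0, 0.888) = 0.888
c ∨ d = max(0.944, 0.820) = 0.944
(c ⊗ c) ∨ (c ∨ d) = max(0.888, 0.944) = 0.944
d → ((c ⊗ c) ∨ (c ∨ d)) = min(1, 1 − 0.820 + 0.944) = min(1, 1.124) = 1.000
~(d → ((c ⊗ c) ∨ (c ∨ d))) = 1 − 1.000 = 0.000
d → ~(d → ((c ⊗ c) ∨ (c ∨ d))) = min(1, 1 − 0.820 + 0.000) = min(1, 0.180) = 0.180
~(d → ~(d → ((c ⊗ c) ∨ (c ∨ d)))) = 1 − 0.180 = 0.820
~~(d → ~(d → ((c ⊗ c) ∨ (c ∨ d)))) = 1 − 0.820 = 0.180

0.180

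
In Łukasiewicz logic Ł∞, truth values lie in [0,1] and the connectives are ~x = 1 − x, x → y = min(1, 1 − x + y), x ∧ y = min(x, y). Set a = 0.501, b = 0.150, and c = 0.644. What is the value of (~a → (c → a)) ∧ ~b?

~a = 1 − 0.501 = 0.499
c → a = min(1, 1 − 0.644 + 0.501) = min(1, 0.857) = 0.857
~a → (c → a) = min(1, 1 − 0.499 + 0.857) = min(1, 1.358) = 1.000
~b = 1 − 0.150 = 0.850
(~a → (c → a)) ∧ ~b = min(1.000, 0.850) = 0.850

0.850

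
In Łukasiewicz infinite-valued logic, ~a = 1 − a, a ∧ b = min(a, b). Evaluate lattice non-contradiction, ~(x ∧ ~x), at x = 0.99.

0.99

~x = 1 − 0.99 = 0.01
x ∧ ~x = min(0.99, 0.01) = 0.01
~(x ∧ ~x) = 1 − 0.01 = 0.99
(The value 0.99 < 1 shows this instance is not satisfied; not a Ł∞-tautology — its value is 1 − min(a, 1−a).)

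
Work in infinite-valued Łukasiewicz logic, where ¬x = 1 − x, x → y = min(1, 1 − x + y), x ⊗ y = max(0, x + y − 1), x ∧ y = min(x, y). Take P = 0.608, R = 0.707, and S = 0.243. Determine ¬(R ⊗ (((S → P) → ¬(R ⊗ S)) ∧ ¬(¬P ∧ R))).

0.685

S → P = min(1, 1 − 0.243 + 0.608) = min(1, 1.365) = 1.000
R ⊗ S = max(0, 0.707 + 0.243 − 1) = max(0, -0.050) = 0.000
¬(R ⊗ S) = 1 − 0.000 = 1.000
(S → P) → ¬(R ⊗ S) = min(1, 1 − 1.000 + 1.000) = min(1, 1.000) = 1.000
¬P = 1 − 0.608 = 0.392
¬P ∧ R = min(0.392, 0.707) = 0.392
¬(¬P ∧ R) = 1 − 0.392 = 0.608
((S → P) → ¬(R ⊗ S)) ∧ ¬(¬P ∧ R) = min(1.000, 0.608) = 0.608
R ⊗ (((S → P) → ¬(R ⊗ S)) ∧ ¬(¬P ∧ R)) = max(0, 0.707 + 0.608 − 1) = max(0, 0.315) = 0.315
¬(R ⊗ (((S → P) → ¬(R ⊗ S)) ∧ ¬(¬P ∧ R))) = 1 − 0.315 = 0.685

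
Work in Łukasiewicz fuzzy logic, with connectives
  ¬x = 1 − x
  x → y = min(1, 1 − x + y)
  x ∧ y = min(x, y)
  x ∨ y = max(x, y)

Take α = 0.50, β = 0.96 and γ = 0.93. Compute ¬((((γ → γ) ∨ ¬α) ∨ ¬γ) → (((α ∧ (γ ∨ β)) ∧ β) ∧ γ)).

0.50

γ → γ = min(1, 1 − 0.93 + 0.93) = min(1, 1.00) = 1.00
¬α = 1 − 0.50 = 0.50
(γ → γ) ∨ ¬α = max(1.00, 0.50) = 1.00
¬γ = 1 − 0.93 = 0.07
((γ → γ) ∨ ¬α) ∨ ¬γ = max(1.00, 0.07) = 1.00
γ ∨ β = max(0.93, 0.96) = 0.96
α ∧ (γ ∨ β) = min(0.50, 0.96) = 0.50
(α ∧ (γ ∨ β)) ∧ β = min(0.50, 0.96) = 0.50
((α ∧ (γ ∨ β)) ∧ β) ∧ γ = min(0.50, 0.93) = 0.50
(((γ → γ) ∨ ¬α) ∨ ¬γ) → (((α ∧ (γ ∨ β)) ∧ β) ∧ γ) = min(1, 1 − 1.00 + 0.50) = min(1, 0.50) = 0.50
¬((((γ → γ) ∨ ¬α) ∨ ¬γ) → (((α ∧ (γ ∨ β)) ∧ β) ∧ γ)) = 1 − 0.50 = 0.50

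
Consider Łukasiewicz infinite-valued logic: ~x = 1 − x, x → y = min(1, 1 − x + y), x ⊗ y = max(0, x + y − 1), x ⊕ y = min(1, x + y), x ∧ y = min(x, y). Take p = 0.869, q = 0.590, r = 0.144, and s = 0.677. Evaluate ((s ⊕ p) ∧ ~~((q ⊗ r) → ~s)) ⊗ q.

0.590

s ⊕ p = min(1, 0.677 + 0.869) = min(1, 1.546) = 1.000
q ⊗ r = max(0, 0.590 + 0.144 − 1) = max(0, -0.266) = 0.000
~s = 1 − 0.677 = 0.323
(q ⊗ r) → ~s = min(1, 1 − 0.000 + 0.323) = min(1, 1.323) = 1.000
~((q ⊗ r) → ~s) = 1 − 1.000 = 0.000
~~((q ⊗ r) → ~s) = 1 − 0.000 = 1.000
(s ⊕ p) ∧ ~~((q ⊗ r) → ~s) = min(1.000, 1.000) = 1.000
((s ⊕ p) ∧ ~~((q ⊗ r) → ~s)) ⊗ q = max(0, 1.000 + 0.590 − 1) = max(0, 0.590) = 0.590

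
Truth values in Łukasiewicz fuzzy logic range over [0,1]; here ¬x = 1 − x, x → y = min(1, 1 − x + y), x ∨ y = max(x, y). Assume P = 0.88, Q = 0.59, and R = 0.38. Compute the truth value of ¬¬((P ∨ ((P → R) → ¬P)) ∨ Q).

0.88

P → R = min(1, 1 − 0.88 + 0.38) = min(1, 0.50) = 0.50
¬P = 1 − 0.88 = 0.12
(P → R) → ¬P = min(1, 1 − 0.50 + 0.12) = min(1, 0.62) = 0.62
P ∨ ((P → R) → ¬P) = max(0.88, 0.62) = 0.88
(P ∨ ((P → R) → ¬P)) ∨ Q = max(0.88, 0.59) = 0.88
¬((P ∨ ((P → R) → ¬P)) ∨ Q) = 1 − 0.88 = 0.12
¬¬((P ∨ ((P → R) → ¬P)) ∨ Q) = 1 − 0.12 = 0.88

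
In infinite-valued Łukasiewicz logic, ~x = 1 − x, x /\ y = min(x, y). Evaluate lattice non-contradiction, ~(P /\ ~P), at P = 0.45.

0.55

~P = 1 − 0.45 = 0.55
P /\ ~P = min(0.45, 0.55) = 0.45
~(P /\ ~P) = 1 − 0.45 = 0.55
(The value 0.55 < 1 shows this instance is not satisfied; not a Ł∞-tautology — its value is 1 − min(a, 1−a).)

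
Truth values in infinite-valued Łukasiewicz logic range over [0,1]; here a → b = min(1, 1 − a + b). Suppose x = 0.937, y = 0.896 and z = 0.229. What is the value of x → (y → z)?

y → z = min(1, 1 − 0.896 + 0.229) = min(1, 0.333) = 0.333
x → (y → z) = min(1, 1 − 0.937 + 0.333) = min(1, 0.396) = 0.396

0.396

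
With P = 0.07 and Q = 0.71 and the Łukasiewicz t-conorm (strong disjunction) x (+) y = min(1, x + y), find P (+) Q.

P (+) Q = min(1, 0.07 + 0.71) = min(1, 0.78) = 0.78
For comparison, the Gödel t-conorm max(x, y) would give 0.71.

0.78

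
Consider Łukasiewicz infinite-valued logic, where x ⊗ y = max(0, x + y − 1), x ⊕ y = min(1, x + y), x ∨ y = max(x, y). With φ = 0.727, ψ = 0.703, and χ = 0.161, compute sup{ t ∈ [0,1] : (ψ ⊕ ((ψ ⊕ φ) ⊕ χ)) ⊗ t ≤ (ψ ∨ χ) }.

0.703

ψ ⊕ φ = min(1, 0.703 + 0.727) = min(1, 1.430) = 1.000
(ψ ⊕ φ) ⊕ χ = min(1, 1.000 + 0.161) = min(1, 1.161) = 1.000
ψ ⊕ ((ψ ⊕ φ) ⊕ χ) = min(1, 0.703 + 1.000) = min(1, 1.703) = 1.000
So the left factor is ψ ⊕ ((ψ ⊕ φ) ⊕ χ) = 1.000.
ψ ∨ χ = max(0.703, 0.161) = 0.703
So the right-hand bound is ψ ∨ χ = 0.703.
The residuum of the Łukasiewicz t-norm gives the supremum: min(1, 1 − 1.000 + 0.703).
1 − 1.000 + 0.703 = 0.703, so t = min(1, 0.703) = 0.703.
Check: 1.000 ⊗ 0.703 = max(0, 0.703) = 0.703 ≤ 0.703.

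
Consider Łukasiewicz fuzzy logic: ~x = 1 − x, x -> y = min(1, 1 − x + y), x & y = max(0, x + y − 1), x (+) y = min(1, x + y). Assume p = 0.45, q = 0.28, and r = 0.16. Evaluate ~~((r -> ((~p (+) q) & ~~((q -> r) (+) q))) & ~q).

0.72

~p = 1 − 0.45 = 0.55
~p (+) q = min(1, 0.55 + 0.28) = min(1, 0.83) = 0.83
q -> r = min(1, 1 − 0.28 + 0.16) = min(1, 0.88) = 0.88
(q -> r) (+) q = min(1, 0.88 + 0.28) = min(1, 1.16) = 1.00
~((q -> r) (+) q) = 1 − 1.00 = 0.00
~~((q -> r) (+) q) = 1 − 0.00 = 1.00
(~p (+) q) & ~~((q -> r) (+) q) = max(0, 0.83 + 1.00 − 1) = max(0, 0.83) = 0.83
r -> ((~p (+) q) & ~~((q -> r) (+) q)) = min(1, 1 − 0.16 + 0.83) = min(1, 1.67) = 1.00
~q = 1 − 0.28 = 0.72
(r -> ((~p (+) q) & ~~((q -> r) (+) q))) & ~q = max(0, 1.00 + 0.72 − 1) = max(0, 0.72) = 0.72
~((r -> ((~p (+) q) & ~~((q -> r) (+) q))) & ~q) = 1 − 0.72 = 0.28
~~((r -> ((~p (+) q) & ~~((q -> r) (+) q))) & ~q) = 1 − 0.28 = 0.72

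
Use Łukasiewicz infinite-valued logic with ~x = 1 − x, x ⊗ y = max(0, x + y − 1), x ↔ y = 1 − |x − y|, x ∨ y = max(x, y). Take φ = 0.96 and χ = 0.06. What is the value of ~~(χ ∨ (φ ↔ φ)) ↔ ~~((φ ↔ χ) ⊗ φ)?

φ ↔ φ = 1 − |0.96 − 0.96| = 1 − 0.00 = 1.00
χ ∨ (φ ↔ φ) = max(0.06, 1.00) = 1.00
~(χ ∨ (φ ↔ φ)) = 1 − 1.00 = 0.00
~~(χ ∨ (φ ↔ φ)) = 1 − 0.00 = 1.00
φ ↔ χ = 1 − |0.96 − 0.06| = 1 − 0.90 = 0.10
(φ ↔ χ) ⊗ φ = max(0, 0.10 + 0.96 − 1) = max(0, 0.06) = 0.06
~((φ ↔ χ) ⊗ φ) = 1 − 0.06 = 0.94
~~((φ ↔ χ) ⊗ φ) = 1 − 0.94 = 0.06
~~(χ ∨ (φ ↔ φ)) ↔ ~~((φ ↔ χ) ⊗ φ) = 1 − |1.00 − 0.06| = 1 − 0.94 = 0.06

0.06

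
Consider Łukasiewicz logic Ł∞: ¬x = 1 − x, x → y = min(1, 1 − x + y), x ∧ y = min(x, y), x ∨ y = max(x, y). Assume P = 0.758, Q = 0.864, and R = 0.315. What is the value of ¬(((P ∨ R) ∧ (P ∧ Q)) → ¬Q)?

0.622

P ∨ R = max(0.758, 0.315) = 0.758
P ∧ Q = min(0.758, 0.864) = 0.758
(P ∨ R) ∧ (P ∧ Q) = min(0.758, 0.758) = 0.758
¬Q = 1 − 0.864 = 0.136
((P ∨ R) ∧ (P ∧ Q)) → ¬Q = min(1, 1 − 0.758 + 0.136) = min(1, 0.378) = 0.378
¬(((P ∨ R) ∧ (P ∧ Q)) → ¬Q) = 1 − 0.378 = 0.622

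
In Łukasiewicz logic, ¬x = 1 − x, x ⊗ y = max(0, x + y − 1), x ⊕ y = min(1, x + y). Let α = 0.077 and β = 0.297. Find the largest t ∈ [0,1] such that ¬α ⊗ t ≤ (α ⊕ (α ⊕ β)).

0.528

¬α = 1 − 0.077 = 0.923
So the left factor is ¬α = 0.923.
α ⊕ β = min(1, 0.077 + 0.297) = min(1, 0.374) = 0.374
α ⊕ (α ⊕ β) = min(1, 0.077 + 0.374) = min(1, 0.451) = 0.451
So the right-hand bound is α ⊕ (α ⊕ β) = 0.451.
The residuum of the Łukasiewicz t-norm gives the supremum: min(1, 1 − 0.923 + 0.451).
1 − 0.923 + 0.451 = 0.528, so t = min(1, 0.528) = 0.528.
Check: 0.923 ⊗ 0.528 = max(0, 0.451) = 0.451 ≤ 0.451.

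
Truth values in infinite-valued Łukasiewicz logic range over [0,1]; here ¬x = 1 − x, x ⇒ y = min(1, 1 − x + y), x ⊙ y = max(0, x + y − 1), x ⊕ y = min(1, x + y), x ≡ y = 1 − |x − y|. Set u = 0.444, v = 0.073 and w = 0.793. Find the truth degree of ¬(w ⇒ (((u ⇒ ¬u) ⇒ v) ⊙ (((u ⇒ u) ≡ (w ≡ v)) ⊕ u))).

0.793

¬u = 1 − 0.444 = 0.556
u ⇒ ¬u = min(1, 1 − 0.444 + 0.556) = min(1, 1.112) = 1.000
(u ⇒ ¬u) ⇒ v = min(1, 1 − 1.000 + 0.073) = min(1, 0.073) = 0.073
u ⇒ u = min(1, 1 − 0.444 + 0.444) = min(1, 1.000) = 1.000
w ≡ v = 1 − |0.793 − 0.073| = 1 − 0.720 = 0.280
(u ⇒ u) ≡ (w ≡ v) = 1 − |1.000 − 0.280| = 1 − 0.720 = 0.280
((u ⇒ u) ≡ (w ≡ v)) ⊕ u = min(1, 0.280 + 0.444) = min(1, 0.724) = 0.724
((u ⇒ ¬u) ⇒ v) ⊙ (((u ⇒ u) ≡ (w ≡ v)) ⊕ u) = max(0, 0.073 + 0.724 − 1) = max(0, -0.203) = 0.000
w ⇒ (((u ⇒ ¬u) ⇒ v) ⊙ (((u ⇒ u) ≡ (w ≡ v)) ⊕ u)) = min(1, 1 − 0.793 + 0.000) = min(1, 0.207) = 0.207
¬(w ⇒ (((u ⇒ ¬u) ⇒ v) ⊙ (((u ⇒ u) ≡ (w ≡ v)) ⊕ u))) = 1 − 0.207 = 0.793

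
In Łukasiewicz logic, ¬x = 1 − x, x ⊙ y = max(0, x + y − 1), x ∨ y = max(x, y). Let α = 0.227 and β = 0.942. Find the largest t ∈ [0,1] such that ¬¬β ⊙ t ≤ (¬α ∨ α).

¬β = 1 − 0.942 = 0.058
¬¬β = 1 − 0.058 = 0.942
So the left factor is ¬¬β = 0.942.
¬α = 1 − 0.227 = 0.773
¬α ∨ α = max(0.773, 0.227) = 0.773
So the right-hand bound is ¬α ∨ α = 0.773.
The residuum of the Łukasiewicz t-norm gives the supremum: min(1, 1 − 0.942 + 0.773).
1 − 0.942 + 0.773 = 0.831, so t = min(1, 0.831) = 0.831.
Check: 0.942 ⊙ 0.831 = max(0, 0.773) = 0.773 ≤ 0.773.

0.831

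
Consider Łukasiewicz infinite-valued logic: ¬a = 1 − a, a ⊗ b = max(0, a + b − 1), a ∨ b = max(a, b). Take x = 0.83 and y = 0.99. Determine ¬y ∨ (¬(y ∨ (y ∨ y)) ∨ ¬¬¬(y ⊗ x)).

0.18

¬y = 1 − 0.99 = 0.01
y ∨ y = max(0.99, 0.99) = 0.99
y ∨ (y ∨ y) = max(0.99, 0.99) = 0.99
¬(y ∨ (y ∨ y)) = 1 − 0.99 = 0.01
y ⊗ x = max(0, 0.99 + 0.83 − 1) = max(0, 0.82) = 0.82
¬(y ⊗ x) = 1 − 0.82 = 0.18
¬¬(y ⊗ x) = 1 − 0.18 = 0.82
¬¬¬(y ⊗ x) = 1 − 0.82 = 0.18
¬(y ∨ (y ∨ y)) ∨ ¬¬¬(y ⊗ x) = max(0.01, 0.18) = 0.18
¬y ∨ (¬(y ∨ (y ∨ y)) ∨ ¬¬¬(y ⊗ x)) = max(0.01, 0.18) = 0.18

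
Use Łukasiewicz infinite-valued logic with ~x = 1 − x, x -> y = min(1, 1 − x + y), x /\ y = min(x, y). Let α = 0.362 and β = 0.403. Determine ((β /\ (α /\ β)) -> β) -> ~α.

0.638

α /\ β = min(0.362, 0.403) = 0.362
β /\ (α /\ β) = min(0.403, 0.362) = 0.362
(β /\ (α /\ β)) -> β = min(1, 1 − 0.362 + 0.403) = min(1, 1.041) = 1.000
~α = 1 − 0.362 = 0.638
((β /\ (α /\ β)) -> β) -> ~α = min(1, 1 − 1.000 + 0.638) = min(1, 0.638) = 0.638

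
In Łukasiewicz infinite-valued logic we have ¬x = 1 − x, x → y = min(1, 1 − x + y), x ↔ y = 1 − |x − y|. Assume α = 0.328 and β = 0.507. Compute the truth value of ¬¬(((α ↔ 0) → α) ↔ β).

0.851

α ↔ 0 = 1 − |0.328 − 0.000| = 1 − 0.328 = 0.672
(α ↔ 0) → α = min(1, 1 − 0.672 + 0.328) = min(1, 0.656) = 0.656
((α ↔ 0) → α) ↔ β = 1 − |0.656 − 0.507| = 1 − 0.149 = 0.851
¬(((α ↔ 0) → α) ↔ β) = 1 − 0.851 = 0.149
¬¬(((α ↔ 0) → α) ↔ β) = 1 − 0.149 = 0.851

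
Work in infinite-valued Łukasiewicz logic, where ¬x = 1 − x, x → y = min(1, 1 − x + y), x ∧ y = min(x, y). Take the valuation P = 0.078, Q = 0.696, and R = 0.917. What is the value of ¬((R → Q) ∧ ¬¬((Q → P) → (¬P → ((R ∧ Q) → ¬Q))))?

R → Q = min(1, 1 − 0.917 + 0.696) = min(1, 0.779) = 0.779
Q → P = min(1, 1 − 0.696 + 0.078) = min(1, 0.382) = 0.382
¬P = 1 − 0.078 = 0.922
R ∧ Q = min(0.917, 0.696) = 0.696
¬Q = 1 − 0.696 = 0.304
(R ∧ Q) → ¬Q = min(1, 1 − 0.696 + 0.304) = min(1, 0.608) = 0.608
¬P → ((R ∧ Q) → ¬Q) = min(1, 1 − 0.922 + 0.608) = min(1, 0.686) = 0.686
(Q → P) → (¬P → ((R ∧ Q) → ¬Q)) = min(1, 1 − 0.382 + 0.686) = min(1, 1.304) = 1.000
¬((Q → P) → (¬P → ((R ∧ Q) → ¬Q))) = 1 − 1.000 = 0.000
¬¬((Q → P) → (¬P → ((R ∧ Q) → ¬Q))) = 1 − 0.000 = 1.000
(R → Q) ∧ ¬¬((Q → P) → (¬P → ((R ∧ Q) → ¬Q))) = min(0.779, 1.000) = 0.779
¬((R → Q) ∧ ¬¬((Q → P) → (¬P → ((R ∧ Q) → ¬Q)))) = 1 − 0.779 = 0.221

0.221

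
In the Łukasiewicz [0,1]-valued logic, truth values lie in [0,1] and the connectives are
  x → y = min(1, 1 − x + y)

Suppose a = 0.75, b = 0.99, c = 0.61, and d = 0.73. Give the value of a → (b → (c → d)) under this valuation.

1.00

c → d = min(1, 1 − 0.61 + 0.73) = min(1, 1.12) = 1.00
b → (c → d) = min(1, 1 − 0.99 + 1.00) = min(1, 1.01) = 1.00
a → (b → (c → d)) = min(1, 1 − 0.75 + 1.00) = min(1, 1.25) = 1.00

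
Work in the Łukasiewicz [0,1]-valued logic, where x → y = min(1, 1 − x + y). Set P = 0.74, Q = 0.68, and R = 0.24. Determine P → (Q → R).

0.82

Q → R = min(1, 1 − 0.68 + 0.24) = min(1, 0.56) = 0.56
P → (Q → R) = min(1, 1 − 0.74 + 0.56) = min(1, 0.82) = 0.82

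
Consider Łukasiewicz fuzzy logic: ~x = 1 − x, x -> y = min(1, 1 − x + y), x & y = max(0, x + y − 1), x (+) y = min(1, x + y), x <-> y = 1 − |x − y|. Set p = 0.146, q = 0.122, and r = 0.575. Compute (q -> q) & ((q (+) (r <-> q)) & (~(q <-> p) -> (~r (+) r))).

q -> q = min(1, 1 − 0.122 + 0.122) = min(1, 1.000) = 1.000
r <-> q = 1 − |0.575 − 0.122| = 1 − 0.453 = 0.547
q (+) (r <-> q) = min(1, 0.122 + 0.547) = min(1, 0.669) = 0.669
q <-> p = 1 − |0.122 − 0.146| = 1 − 0.024 = 0.976
~(q <-> p) = 1 − 0.976 = 0.024
~r = 1 − 0.575 = 0.425
~r (+) r = min(1, 0.425 + 0.575) = min(1, 1.000) = 1.000
~(q <-> p) -> (~r (+) r) = min(1, 1 − 0.024 + 1.000) = min(1, 1.976) = 1.000
(q (+) (r <-> q)) & (~(q <-> p) -> (~r (+) r)) = max(0, 0.669 + 1.000 − 1) = max(0, 0.669) = 0.669
(q -> q) & ((q (+) (r <-> q)) & (~(q <-> p) -> (~r (+) r))) = max(0, 1.000 + 0.669 − 1) = max(0, 0.669) = 0.669

0.669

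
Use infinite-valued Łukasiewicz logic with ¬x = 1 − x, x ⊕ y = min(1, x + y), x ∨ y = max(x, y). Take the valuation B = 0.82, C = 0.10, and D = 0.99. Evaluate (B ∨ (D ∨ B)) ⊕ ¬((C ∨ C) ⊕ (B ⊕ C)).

D ∨ B = max(0.99, 0.82) = 0.99
B ∨ (D ∨ B) = max(0.82, 0.99) = 0.99
C ∨ C = max(0.10, 0.10) = 0.10
B ⊕ C = min(1, 0.82 + 0.10) = min(1, 0.92) = 0.92
(C ∨ C) ⊕ (B ⊕ C) = min(1, 0.10 + 0.92) = min(1, 1.02) = 1.00
¬((C ∨ C) ⊕ (B ⊕ C)) = 1 − 1.00 = 0.00
(B ∨ (D ∨ B)) ⊕ ¬((C ∨ C) ⊕ (B ⊕ C)) = min(1, 0.99 + 0.00) = min(1, 0.99) = 0.99

0.99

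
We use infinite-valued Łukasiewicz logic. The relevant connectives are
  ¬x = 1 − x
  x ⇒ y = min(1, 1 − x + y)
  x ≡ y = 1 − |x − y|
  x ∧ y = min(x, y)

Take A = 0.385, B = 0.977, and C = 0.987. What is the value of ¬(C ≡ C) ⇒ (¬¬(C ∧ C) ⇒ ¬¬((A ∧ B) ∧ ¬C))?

C ≡ C = 1 − |0.987 − 0.987| = 1 − 0.000 = 1.000
¬(C ≡ C) = 1 − 1.000 = 0.000
C ∧ C = min(0.987, 0.987) = 0.987
¬(C ∧ C) = 1 − 0.987 = 0.013
¬¬(C ∧ C) = 1 − 0.013 = 0.987
A ∧ B = min(0.385, 0.977) = 0.385
¬C = 1 − 0.987 = 0.013
(A ∧ B) ∧ ¬C = min(0.385, 0.013) = 0.013
¬((A ∧ B) ∧ ¬C) = 1 − 0.013 = 0.987
¬¬((A ∧ B) ∧ ¬C) = 1 − 0.987 = 0.013
¬¬(C ∧ C) ⇒ ¬¬((A ∧ B) ∧ ¬C) = min(1, 1 − 0.987 + 0.013) = min(1, 0.026) = 0.026
¬(C ≡ C) ⇒ (¬¬(C ∧ C) ⇒ ¬¬((A ∧ B) ∧ ¬C)) = min(1, 1 − 0.000 + 0.026) = min(1, 1.026) = 1.000

1.000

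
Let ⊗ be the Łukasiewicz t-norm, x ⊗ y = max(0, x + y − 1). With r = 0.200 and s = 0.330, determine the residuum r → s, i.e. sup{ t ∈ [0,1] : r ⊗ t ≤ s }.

1.000

The residuum of the Łukasiewicz t-norm gives the supremum: min(1, 1 − 0.200 + 0.330).
1 − 0.200 + 0.330 = 1.130, so t = min(1, 1.130) = 1.000.
Check: 0.200 ⊗ 1.000 = max(0, 0.200) = 0.200 ≤ 0.330.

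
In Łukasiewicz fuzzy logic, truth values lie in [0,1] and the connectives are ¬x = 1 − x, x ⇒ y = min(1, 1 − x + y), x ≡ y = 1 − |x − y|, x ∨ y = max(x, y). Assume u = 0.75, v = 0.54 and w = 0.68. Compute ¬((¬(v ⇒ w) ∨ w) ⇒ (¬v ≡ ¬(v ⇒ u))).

0.14

v ⇒ w = min(1, 1 − 0.54 + 0.68) = min(1, 1.14) = 1.00
¬(v ⇒ w) = 1 − 1.00 = 0.00
¬(v ⇒ w) ∨ w = max(0.00, 0.68) = 0.68
¬v = 1 − 0.54 = 0.46
v ⇒ u = min(1, 1 − 0.54 + 0.75) = min(1, 1.21) = 1.00
¬(v ⇒ u) = 1 − 1.00 = 0.00
¬v ≡ ¬(v ⇒ u) = 1 − |0.46 − 0.00| = 1 − 0.46 = 0.54
(¬(v ⇒ w) ∨ w) ⇒ (¬v ≡ ¬(v ⇒ u)) = min(1, 1 − 0.68 + 0.54) = min(1, 0.86) = 0.86
¬((¬(v ⇒ w) ∨ w) ⇒ (¬v ≡ ¬(v ⇒ u))) = 1 − 0.86 = 0.14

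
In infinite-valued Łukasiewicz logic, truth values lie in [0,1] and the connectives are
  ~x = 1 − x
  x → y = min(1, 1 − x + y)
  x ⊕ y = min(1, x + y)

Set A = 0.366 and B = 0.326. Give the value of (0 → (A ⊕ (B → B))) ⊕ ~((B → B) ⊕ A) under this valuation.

1.000

B → B = min(1, 1 − 0.326 + 0.326) = min(1, 1.000) = 1.000
A ⊕ (B → B) = min(1, 0.366 + 1.000) = min(1, 1.366) = 1.000
0 → (A ⊕ (B → B)) = min(1, 1 − 0.000 + 1.000) = min(1, 2.000) = 1.000
(B → B) ⊕ A = min(1, 1.000 + 0.366) = min(1, 1.366) = 1.000
~((B → B) ⊕ A) = 1 − 1.000 = 0.000
(0 → (A ⊕ (B → B))) ⊕ ~((B → B) ⊕ A) = min(1, 1.000 + 0.000) = min(1, 1.000) = 1.000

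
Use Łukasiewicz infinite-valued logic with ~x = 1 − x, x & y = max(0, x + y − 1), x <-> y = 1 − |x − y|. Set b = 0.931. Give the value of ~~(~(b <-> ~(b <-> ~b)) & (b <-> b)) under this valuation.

~b = 1 − 0.931 = 0.069
b <-> ~b = 1 − |0.931 − 0.069| = 1 − 0.862 = 0.138
~(b <-> ~b) = 1 − 0.138 = 0.862
b <-> ~(b <-> ~b) = 1 − |0.931 − 0.862| = 1 − 0.069 = 0.931
~(b <-> ~(b <-> ~b)) = 1 − 0.931 = 0.069
b <-> b = 1 − |0.931 − 0.931| = 1 − 0.000 = 1.000
~(b <-> ~(b <-> ~b)) & (b <-> b) = max(0, 0.069 + 1.000 − 1) = max(0, 0.069) = 0.069
~(~(b <-> ~(b <-> ~b)) & (b <-> b)) = 1 − 0.069 = 0.931
~~(~(b <-> ~(b <-> ~b)) & (b <-> b)) = 1 − 0.931 = 0.069

0.069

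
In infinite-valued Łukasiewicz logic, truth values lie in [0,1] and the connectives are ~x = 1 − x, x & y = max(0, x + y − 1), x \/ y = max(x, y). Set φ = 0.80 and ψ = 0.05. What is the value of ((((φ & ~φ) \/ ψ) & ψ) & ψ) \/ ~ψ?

0.95

~φ = 1 − 0.80 = 0.20
φ & ~φ = max(0, 0.80 + 0.20 − 1) = max(0, 0.00) = 0.00
(φ & ~φ) \/ ψ = max(0.00, 0.05) = 0.05
((φ & ~φ) \/ ψ) & ψ = max(0, 0.05 + 0.05 − 1) = max(0, -0.90) = 0.00
(((φ & ~φ) \/ ψ) & ψ) & ψ = max(0, 0.00 + 0.05 − 1) = max(0, -0.95) = 0.00
~ψ = 1 − 0.05 = 0.95
((((φ & ~φ) \/ ψ) & ψ) & ψ) \/ ~ψ = max(0.00, 0.95) = 0.95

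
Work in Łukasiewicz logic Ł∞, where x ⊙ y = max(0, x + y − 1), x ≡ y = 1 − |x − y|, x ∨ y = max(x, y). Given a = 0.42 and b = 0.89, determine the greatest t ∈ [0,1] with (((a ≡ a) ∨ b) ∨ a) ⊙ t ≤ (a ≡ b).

a ≡ a = 1 − |0.42 − 0.42| = 1 − 0.00 = 1.00
(a ≡ a) ∨ b = max(1.00, 0.89) = 1.00
((a ≡ a) ∨ b) ∨ a = max(1.00, 0.42) = 1.00
So the left factor is ((a ≡ a) ∨ b) ∨ a = 1.00.
a ≡ b = 1 − |0.42 − 0.89| = 1 − 0.47 = 0.53
So the right-hand bound is a ≡ b = 0.53.
The residuum of the Łukasiewicz t-norm gives the supremum: min(1, 1 − 1.00 + 0.53).
1 − 1.00 + 0.53 = 0.53, so t = min(1, 0.53) = 0.53.
Check: 1.00 ⊙ 0.53 = max(0, 0.53) = 0.53 ≤ 0.53.

0.53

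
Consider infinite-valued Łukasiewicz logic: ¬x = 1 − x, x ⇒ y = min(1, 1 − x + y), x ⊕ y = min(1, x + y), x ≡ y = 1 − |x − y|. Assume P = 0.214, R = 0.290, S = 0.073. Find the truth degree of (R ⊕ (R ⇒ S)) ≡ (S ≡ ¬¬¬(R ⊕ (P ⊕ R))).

R ⇒ S = min(1, 1 − 0.290 + 0.073) = min(1, 0.783) = 0.783
R ⊕ (R ⇒ S) = min(1, 0.290 + 0.783) = min(1, 1.073) = 1.000
P ⊕ R = min(1, 0.214 + 0.290) = min(1, 0.504) = 0.504
R ⊕ (P ⊕ R) = min(1, 0.290 + 0.504) = min(1, 0.794) = 0.794
¬(R ⊕ (P ⊕ R)) = 1 − 0.794 = 0.206
¬¬(R ⊕ (P ⊕ R)) = 1 − 0.206 = 0.794
¬¬¬(R ⊕ (P ⊕ R)) = 1 − 0.794 = 0.206
S ≡ ¬¬¬(R ⊕ (P ⊕ R)) = 1 − |0.073 − 0.206| = 1 − 0.133 = 0.867
(R ⊕ (R ⇒ S)) ≡ (S ≡ ¬¬¬(R ⊕ (P ⊕ R))) = 1 − |1.000 − 0.867| = 1 − 0.133 = 0.867

0.867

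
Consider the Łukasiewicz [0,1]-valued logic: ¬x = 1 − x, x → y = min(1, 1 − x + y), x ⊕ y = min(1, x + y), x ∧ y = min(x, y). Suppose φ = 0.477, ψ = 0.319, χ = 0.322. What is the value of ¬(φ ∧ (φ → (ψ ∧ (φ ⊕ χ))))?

φ ⊕ χ = min(1, 0.477 + 0.322) = min(1, 0.799) = 0.799
ψ ∧ (φ ⊕ χ) = min(0.319, 0.799) = 0.319
φ → (ψ ∧ (φ ⊕ χ)) = min(1, 1 − 0.477 + 0.319) = min(1, 0.842) = 0.842
φ ∧ (φ → (ψ ∧ (φ ⊕ χ))) = min(0.477, 0.842) = 0.477
¬(φ ∧ (φ → (ψ ∧ (φ ⊕ χ)))) = 1 − 0.477 = 0.523

0.523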